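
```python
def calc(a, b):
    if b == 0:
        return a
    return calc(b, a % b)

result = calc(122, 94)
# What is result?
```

calc(122, 94) -> calc(94, 28) -> calc(28, 10) -> calc(10, 8) -> calc(8, 2) -> calc(2, 0) -> 2

Answer: 2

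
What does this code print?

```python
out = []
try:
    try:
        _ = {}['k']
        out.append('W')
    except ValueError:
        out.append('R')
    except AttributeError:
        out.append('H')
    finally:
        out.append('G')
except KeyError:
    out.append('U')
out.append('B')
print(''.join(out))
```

Execution trace: 'G' (finally) → 'U' (outer except KeyError) → 'B' (after the try/except). Output: GUB

Answer: GUB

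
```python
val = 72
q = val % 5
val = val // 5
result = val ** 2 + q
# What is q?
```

Trace:
`val = 72` → val = 72
`q = val % 5` → q = 2
`val = val // 5` → val = 14
`result = val ** 2 + q` → result = 198
So q = 2

Answer: 2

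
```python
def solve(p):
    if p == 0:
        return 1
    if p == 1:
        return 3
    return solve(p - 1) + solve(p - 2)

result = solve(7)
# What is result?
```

Build up from base cases: solve(0)=1, solve(1)=3, solve(2)=4, solve(3)=7, solve(4)=11, solve(5)=18, solve(6)=29, ..., solve(7)=47

Answer: 47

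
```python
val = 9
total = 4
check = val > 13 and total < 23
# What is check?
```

Trace:
`val = 9` → val = 9
`total = 4` → total = 4
`check = val > 13 and total < 23` → check = False
So check = False

Answer: False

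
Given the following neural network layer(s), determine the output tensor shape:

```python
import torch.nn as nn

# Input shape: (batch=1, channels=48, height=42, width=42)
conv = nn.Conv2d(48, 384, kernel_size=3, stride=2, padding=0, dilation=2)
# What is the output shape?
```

Input: (1, 48, 42, 42) -> Output: (1, 384, 19, 19)

Answer: (1, 384, 19, 19)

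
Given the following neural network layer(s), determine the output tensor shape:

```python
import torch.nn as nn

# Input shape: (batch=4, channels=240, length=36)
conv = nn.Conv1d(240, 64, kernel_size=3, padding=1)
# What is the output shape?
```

Input: (4, 240, 36) -> Output: (4, 64, 36)

Answer: (4, 64, 36)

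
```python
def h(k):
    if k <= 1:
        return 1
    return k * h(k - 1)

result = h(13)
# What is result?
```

h(13) = 13 * 12 * 11 * 10 * 9 * 8 * 7 * 6 * 5 * 4 * 3 * 2 * 1 = 6227020800

Answer: 6227020800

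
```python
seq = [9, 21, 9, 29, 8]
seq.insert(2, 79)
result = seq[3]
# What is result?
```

Trace:
`seq = [9, 21, 9, 29, 8]` → seq = [9, 21, 9, 29, 8]
`seq.insert(2, 79)` → seq = [9, 21, 79, 9, 29, 8]
`result = seq[3]` → result = 9
So result = 9

Answer: 9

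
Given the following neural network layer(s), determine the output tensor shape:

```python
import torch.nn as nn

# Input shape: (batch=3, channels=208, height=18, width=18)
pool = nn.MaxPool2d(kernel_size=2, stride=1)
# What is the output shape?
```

Input: (3, 208, 18, 18) -> Output: (3, 208, 17, 17)

Answer: (3, 208, 17, 17)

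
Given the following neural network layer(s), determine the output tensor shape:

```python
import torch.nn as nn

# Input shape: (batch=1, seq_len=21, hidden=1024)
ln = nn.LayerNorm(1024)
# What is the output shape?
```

Input: (1, 21, 1024) -> Output: (1, 21, 1024)

Answer: (1, 21, 1024)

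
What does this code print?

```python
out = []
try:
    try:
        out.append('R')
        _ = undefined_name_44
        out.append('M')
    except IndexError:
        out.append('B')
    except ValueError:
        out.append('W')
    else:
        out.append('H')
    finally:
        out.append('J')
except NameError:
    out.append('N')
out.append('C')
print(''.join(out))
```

Execution trace: 'R' (try body) → 'J' (finally) → 'N' (outer except NameError) → 'C' (after the try/except). Output: RJNC

Answer: RJNC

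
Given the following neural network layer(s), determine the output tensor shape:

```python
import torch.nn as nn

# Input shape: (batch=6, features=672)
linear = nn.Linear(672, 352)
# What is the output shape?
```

Input: (6, 672) -> Output: (6, 352)

Answer: (6, 352)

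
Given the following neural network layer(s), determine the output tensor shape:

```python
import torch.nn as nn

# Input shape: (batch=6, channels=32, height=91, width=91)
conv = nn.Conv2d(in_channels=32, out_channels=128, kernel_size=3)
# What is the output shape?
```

Input: (6, 32, 91, 91) -> Output: (6, 128, 89, 89)

Answer: (6, 128, 89, 89)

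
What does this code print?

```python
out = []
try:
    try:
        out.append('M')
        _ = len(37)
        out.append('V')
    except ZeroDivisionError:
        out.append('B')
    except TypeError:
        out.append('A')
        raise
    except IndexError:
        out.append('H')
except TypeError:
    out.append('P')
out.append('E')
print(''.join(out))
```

Execution trace: 'M' (try body) → 'A' (except TypeError) → 'P' (outer except TypeError) → 'E' (after the try/except). Output: MAPE

Answer: MAPE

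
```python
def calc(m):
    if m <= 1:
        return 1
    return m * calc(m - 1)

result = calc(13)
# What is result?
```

calc(13) = 13 * 12 * 11 * 10 * 9 * 8 * 7 * 6 * 5 * 4 * 3 * 2 * 1 = 6227020800

Answer: 6227020800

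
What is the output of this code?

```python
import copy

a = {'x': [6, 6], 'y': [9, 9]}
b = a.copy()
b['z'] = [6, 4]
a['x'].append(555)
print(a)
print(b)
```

Key concept: shallow copy of dict with mutable values.
Step by step:
`a = {'x': [6, 6], 'y': [9, 9]}` → a = {'x': [6, 6], 'y': [9, 9]}
`b = a.copy()` → b = {'x': [6, 6], 'y': [9, 9]}
`b['z'] = [6, 4]` → b = {'x': [6, 6], 'y': [9, 9], 'z': [6, 4]}
`a['x'].append(555)` → a = {'x': [6, 6, 555], 'y': [9, 9]}; b = {'x': [6, 6, 555], 'y': [9, 9], 'z': [6, 4]}
`print(a)` → prints {'x': [6, 6, 555], 'y': [9, 9]}
`print(b)` → prints {'x': [6, 6, 555], 'y': [9, 9], 'z': [6, 4]}

Answer:
{'x': [6, 6, 555], 'y': [9, 9]}
{'x': [6, 6, 555], 'y': [9, 9], 'z': [6, 4]}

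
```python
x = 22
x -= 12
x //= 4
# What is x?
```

Trace:
`x = 22` → x = 22
`x -= 12` → x = 10
`x //= 4` → x = 2
So x = 2

Answer: 2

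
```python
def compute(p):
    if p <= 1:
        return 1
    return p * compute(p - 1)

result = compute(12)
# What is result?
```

compute(12) = 12 * 11 * 10 * 9 * 8 * 7 * 6 * 5 * 4 * 3 * 2 * 1 = 479001600

Answer: 479001600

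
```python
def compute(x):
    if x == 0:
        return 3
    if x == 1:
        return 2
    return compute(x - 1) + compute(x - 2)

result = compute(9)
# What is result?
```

Build up from base cases: compute(0)=3, compute(1)=2, compute(2)=5, compute(3)=7, compute(4)=12, compute(5)=19, compute(6)=31, ..., compute(9)=131

Answer: 131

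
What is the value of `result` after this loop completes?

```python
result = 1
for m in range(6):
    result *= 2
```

2^6 = 64
`result` takes the values: 1 → 2 → 4 → 8 → 16 → 32 → 64

Answer: 64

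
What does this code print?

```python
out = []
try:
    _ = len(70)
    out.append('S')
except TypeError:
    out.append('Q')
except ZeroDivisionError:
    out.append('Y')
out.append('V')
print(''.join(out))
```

Execution trace: 'Q' (except TypeError) → 'V' (after the try/except). Output: QV

Answer: QV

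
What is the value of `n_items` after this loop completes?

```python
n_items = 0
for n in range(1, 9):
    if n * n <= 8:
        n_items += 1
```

Count numbers where n² ≤ 8
`n_items` takes the values: 0 → 1 → 2

Answer: 2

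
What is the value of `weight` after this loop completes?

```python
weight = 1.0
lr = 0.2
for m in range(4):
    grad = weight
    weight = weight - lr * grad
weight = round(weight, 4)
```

Gradient descent: w = 1.0 * (1 - 0.2)^4
`weight` takes the values: 1.0 → 0.8 → 0.64 → 0.512 → 0.4096

Answer: 0.4096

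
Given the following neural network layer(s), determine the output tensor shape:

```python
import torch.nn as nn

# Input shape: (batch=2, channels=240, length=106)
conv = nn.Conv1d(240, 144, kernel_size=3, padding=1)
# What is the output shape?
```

Input: (2, 240, 106) -> Output: (2, 144, 106)

Answer: (2, 144, 106)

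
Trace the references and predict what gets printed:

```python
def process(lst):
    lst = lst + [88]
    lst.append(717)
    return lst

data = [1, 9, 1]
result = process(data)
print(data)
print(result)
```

Key concept: rebinding parameter vs mutation.
Step by step:
`data = [1, 9, 1]` → data = [1, 9, 1]
`result = process(data)` → result = [1, 9, 1, 88, 717]
`print(data)` → prints [1, 9, 1]
`print(result)` → prints [1, 9, 1, 88, 717]

Answer:
[1, 9, 1]
[1, 9, 1, 88, 717]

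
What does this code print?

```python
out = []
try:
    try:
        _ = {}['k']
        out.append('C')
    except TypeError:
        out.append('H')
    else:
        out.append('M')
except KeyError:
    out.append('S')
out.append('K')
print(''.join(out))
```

Execution trace: 'S' (outer except KeyError) → 'K' (after the try/except). Output: SK

Answer: SK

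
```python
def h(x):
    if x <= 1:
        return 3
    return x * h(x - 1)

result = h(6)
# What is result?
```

h(6) = 6 * 5 * 4 * 3 * 2 * 3 = 2160

Answer: 2160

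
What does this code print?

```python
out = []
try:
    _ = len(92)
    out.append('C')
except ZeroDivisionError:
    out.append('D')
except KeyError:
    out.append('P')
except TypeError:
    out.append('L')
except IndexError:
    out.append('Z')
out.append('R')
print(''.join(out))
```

Execution trace: 'L' (except TypeError) → 'R' (after the try/except). Output: LR

Answer: LR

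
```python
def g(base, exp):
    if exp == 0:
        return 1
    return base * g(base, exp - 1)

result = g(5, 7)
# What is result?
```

g(5, 7) = 5 * 5 * 5 * 5 * 5 * 5 * 5 = 78125

Answer: 78125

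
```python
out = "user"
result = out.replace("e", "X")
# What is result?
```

Trace:
`out = "user"` → out = 'user'
`result = out.replace("e", "X")` → result = 'usXr'
So result = 'usXr'

Answer: 'usXr'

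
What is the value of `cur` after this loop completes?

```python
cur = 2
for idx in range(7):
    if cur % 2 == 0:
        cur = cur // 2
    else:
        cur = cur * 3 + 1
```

Collatz-style transformation from 2
`cur` takes the values: 2 → 1 → 4 → 2 → 1 → 4 → 2 → 1

Answer: 1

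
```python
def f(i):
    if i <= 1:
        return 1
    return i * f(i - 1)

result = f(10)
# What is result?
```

f(10) = 10 * 9 * 8 * 7 * 6 * 5 * 4 * 3 * 2 * 1 = 3628800

Answer: 3628800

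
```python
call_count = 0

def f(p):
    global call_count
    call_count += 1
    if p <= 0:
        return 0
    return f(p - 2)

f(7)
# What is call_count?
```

Linear recursion stepping by 2: 5 calls from p=7 down to ≤0.

Answer: 5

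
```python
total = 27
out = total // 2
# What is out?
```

Trace:
`total = 27` → total = 27
`out = total // 2` → out = 13
So out = 13

Answer: 13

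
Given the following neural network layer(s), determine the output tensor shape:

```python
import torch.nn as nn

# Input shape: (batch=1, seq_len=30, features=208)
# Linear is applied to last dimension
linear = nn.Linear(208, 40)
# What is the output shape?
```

Input: (1, 30, 208) -> Output: (1, 30, 40)

Answer: (1, 30, 40)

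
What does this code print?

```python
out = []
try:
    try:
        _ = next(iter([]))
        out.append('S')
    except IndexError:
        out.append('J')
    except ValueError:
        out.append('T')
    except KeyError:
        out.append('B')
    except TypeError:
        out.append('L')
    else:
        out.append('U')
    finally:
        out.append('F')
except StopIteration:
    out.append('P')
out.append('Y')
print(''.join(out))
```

Execution trace: 'F' (finally) → 'P' (outer except StopIteration) → 'Y' (after the try/except). Output: FPY

Answer: FPY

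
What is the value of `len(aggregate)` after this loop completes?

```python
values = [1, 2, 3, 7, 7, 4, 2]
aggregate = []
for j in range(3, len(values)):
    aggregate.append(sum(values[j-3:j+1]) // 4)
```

Number of 4-element averages
`aggregate` takes the values: [] → [3] → [3, 4] → [3, 4, 5] → [3, 4, 5, 5]
So `len(aggregate)` = 4

Answer: 4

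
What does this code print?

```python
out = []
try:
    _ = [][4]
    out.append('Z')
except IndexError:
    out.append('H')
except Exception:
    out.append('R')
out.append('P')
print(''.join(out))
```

Execution trace: 'H' (except IndexError) → 'P' (after the try/except). Output: HP

Answer: HP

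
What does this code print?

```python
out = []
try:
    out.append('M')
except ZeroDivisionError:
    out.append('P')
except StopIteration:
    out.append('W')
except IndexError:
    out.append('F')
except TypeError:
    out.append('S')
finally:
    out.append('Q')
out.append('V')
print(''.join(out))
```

Execution trace: 'M' (try body, no exception) → 'Q' (finally) → 'V' (after the try/except). Output: MQV

Answer: MQV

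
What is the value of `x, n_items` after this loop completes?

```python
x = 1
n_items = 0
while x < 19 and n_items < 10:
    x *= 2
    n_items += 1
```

Double until >= 19 or 10 iterations
`x, n_items` takes the values: (1, 0) → (2, 0) → (2, 1) → (4, 1) → (4, 2) → (8, 2) → (8, 3) → (16, 3) → (16, 4) → (32, 4) → (32, 5)

Answer: 32, 5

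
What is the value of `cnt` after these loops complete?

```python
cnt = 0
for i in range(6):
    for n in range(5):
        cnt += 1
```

6 * 5 = 30
`cnt` takes the values: 0 → 1 → 2 → 3 → 4 → 5 → 6 → 7 → 8 → 9 → 10 → 11 → 12 → 13 → 14 → 15 → 16 → 17 → 18 → 19 → 20 → 21 → 22 → 23 → 24 → 25 → 26 → 27 → 28 → 29 → 30

Answer: 30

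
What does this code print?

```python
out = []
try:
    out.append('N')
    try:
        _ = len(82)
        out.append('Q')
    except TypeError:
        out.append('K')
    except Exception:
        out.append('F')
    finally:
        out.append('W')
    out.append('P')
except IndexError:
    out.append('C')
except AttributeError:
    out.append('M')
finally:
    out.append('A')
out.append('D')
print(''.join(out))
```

Execution trace: 'N' (try body) → 'K' (inner except TypeError) → 'W' (inner finally) → 'P' (try body, no exception) → 'A' (finally) → 'D' (after the try/except). Output: NKWPAD

Answer: NKWPAD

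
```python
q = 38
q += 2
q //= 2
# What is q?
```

Trace:
`q = 38` → q = 38
`q += 2` → q = 40
`q //= 2` → q = 20
So q = 20

Answer: 20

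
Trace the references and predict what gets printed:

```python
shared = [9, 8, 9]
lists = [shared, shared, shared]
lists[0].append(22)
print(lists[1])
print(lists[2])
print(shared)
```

Key concept: list of same reference.
Step by step:
`shared = [9, 8, 9]` → shared = [9, 8, 9]
`lists = [shared, shared, shared]` → lists = [[9, 8, 9], [9, 8, 9], [9, 8, 9]]
`lists[0].append(22)` → shared = [9, 8, 9, 22]; lists = [[9, 8, 9, 22], [9, 8, 9, 22], [9, 8, 9, 22]]
`print(lists[1])` → prints [9, 8, 9, 22]
`print(lists[2])` → prints [9, 8, 9, 22]
`print(shared)` → prints [9, 8, 9, 22]

Answer:
[9, 8, 9, 22]
[9, 8, 9, 22]
[9, 8, 9, 22]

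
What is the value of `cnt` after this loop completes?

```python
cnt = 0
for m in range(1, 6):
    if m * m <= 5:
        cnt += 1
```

Count numbers where m² ≤ 5
`cnt` takes the values: 0 → 1 → 2

Answer: 2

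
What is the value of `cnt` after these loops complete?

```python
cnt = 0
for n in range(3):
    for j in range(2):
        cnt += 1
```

3 * 2 = 6
`cnt` takes the values: 0 → 1 → 2 → 3 → 4 → 5 → 6

Answer: 6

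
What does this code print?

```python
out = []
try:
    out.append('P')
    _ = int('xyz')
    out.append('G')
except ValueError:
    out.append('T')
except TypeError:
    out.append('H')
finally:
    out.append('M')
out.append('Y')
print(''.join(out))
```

Execution trace: 'P' (try body) → 'T' (except ValueError) → 'M' (finally) → 'Y' (after the try/except). Output: PTMY

Answer: PTMY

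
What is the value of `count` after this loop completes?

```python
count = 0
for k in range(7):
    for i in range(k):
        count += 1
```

Triangle number: 0+1+2+...+6
`count` takes the values: 0 → 1 → 2 → 3 → 4 → 5 → 6 → 7 → 8 → 9 → 10 → 11 → 12 → 13 → 14 → 15 → 16 → 17 → 18 → 19 → 20 → 21

Answer: 21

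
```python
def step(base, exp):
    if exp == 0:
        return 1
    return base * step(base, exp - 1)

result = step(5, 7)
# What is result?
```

step(5, 7) = 5 * 5 * 5 * 5 * 5 * 5 * 5 = 78125

Answer: 78125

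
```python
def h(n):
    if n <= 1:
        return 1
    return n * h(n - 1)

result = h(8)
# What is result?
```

h(8) = 8 * 7 * 6 * 5 * 4 * 3 * 2 * 1 = 40320

Answer: 40320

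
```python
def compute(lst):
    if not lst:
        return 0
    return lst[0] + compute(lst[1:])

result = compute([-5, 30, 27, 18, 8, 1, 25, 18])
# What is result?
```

(-5) + 30 + 27 + 18 + 8 + 1 + 25 + 18 + 0 = 122

Answer: 122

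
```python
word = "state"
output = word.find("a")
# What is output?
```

Trace:
`word = "state"` → word = 'state'
`output = word.find("a")` → output = 2
So output = 2

Answer: 2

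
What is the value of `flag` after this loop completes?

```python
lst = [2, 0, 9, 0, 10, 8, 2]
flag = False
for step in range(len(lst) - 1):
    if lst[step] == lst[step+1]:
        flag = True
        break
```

Check consecutive duplicates in [2, 0, 9, 0, 10, 8, 2]
`flag` takes the values: False

Answer: False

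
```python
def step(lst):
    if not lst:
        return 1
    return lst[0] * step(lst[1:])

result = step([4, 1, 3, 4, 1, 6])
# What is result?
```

Product over [4, 1, 3, 4, 1, 6] = 4 * 1 * 3 * 4 * 1 * 6 = 288

Answer: 288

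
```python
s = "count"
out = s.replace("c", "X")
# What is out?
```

Trace:
`s = "count"` → s = 'count'
`out = s.replace("c", "X")` → out = 'Xount'
So out = 'Xount'

Answer: 'Xount'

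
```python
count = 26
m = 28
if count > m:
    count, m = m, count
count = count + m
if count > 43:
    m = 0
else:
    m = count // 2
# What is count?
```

Trace:
`count = 26` → count = 26
`m = 28` → m = 28
`if count > m: ...` → count > m is False → no variable changes
`count = count + m` → count = 54
`if count > 43: ...` → count > 43 is True → m = 0
So count = 54

Answer: 54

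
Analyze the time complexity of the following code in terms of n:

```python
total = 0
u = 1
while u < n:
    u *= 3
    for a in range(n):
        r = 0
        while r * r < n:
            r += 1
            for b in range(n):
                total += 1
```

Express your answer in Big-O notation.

Each loop level contributes: log n × n × √n × n. Multiplying the contributions gives O(n^2√n log n).

Answer: O(n^2√n log n)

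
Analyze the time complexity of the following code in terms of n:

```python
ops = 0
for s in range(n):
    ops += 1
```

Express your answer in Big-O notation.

Each loop level contributes: n. Multiplying the contributions gives O(n).

Answer: O(n)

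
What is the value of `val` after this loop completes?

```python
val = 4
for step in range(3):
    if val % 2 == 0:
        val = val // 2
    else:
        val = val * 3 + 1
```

Collatz-style transformation from 4
`val` takes the values: 4 → 2 → 1 → 4

Answer: 4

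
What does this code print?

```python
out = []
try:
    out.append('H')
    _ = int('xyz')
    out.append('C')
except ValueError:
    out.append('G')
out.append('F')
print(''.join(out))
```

Execution trace: 'H' (try body) → 'G' (except ValueError) → 'F' (after the try/except). Output: HGF

Answer: HGF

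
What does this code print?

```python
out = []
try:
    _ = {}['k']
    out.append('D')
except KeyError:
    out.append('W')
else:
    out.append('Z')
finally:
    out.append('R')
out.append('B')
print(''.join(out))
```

Execution trace: 'W' (except KeyError) → 'R' (finally) → 'B' (after the try/except). Output: WRB

Answer: WRB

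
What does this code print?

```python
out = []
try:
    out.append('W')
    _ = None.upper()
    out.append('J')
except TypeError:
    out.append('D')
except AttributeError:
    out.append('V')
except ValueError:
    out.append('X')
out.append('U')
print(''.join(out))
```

Execution trace: 'W' (try body) → 'V' (except AttributeError) → 'U' (after the try/except). Output: WVU

Answer: WVU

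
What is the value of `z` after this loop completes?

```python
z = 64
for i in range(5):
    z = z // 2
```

Halve 5 times: 64 // 2^5 = 2
`z` takes the values: 64 → 32 → 16 → 8 → 4 → 2

Answer: 2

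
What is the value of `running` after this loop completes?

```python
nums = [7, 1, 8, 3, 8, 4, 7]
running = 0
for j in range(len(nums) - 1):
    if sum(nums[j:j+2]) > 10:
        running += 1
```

Count windows with sum > 10
`running` takes the values: 0 → 1 → 2 → 3 → 4

Answer: 4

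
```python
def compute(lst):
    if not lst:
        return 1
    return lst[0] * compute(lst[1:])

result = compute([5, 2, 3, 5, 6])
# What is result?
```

Product over [5, 2, 3, 5, 6] = 5 * 2 * 3 * 5 * 6 = 900

Answer: 900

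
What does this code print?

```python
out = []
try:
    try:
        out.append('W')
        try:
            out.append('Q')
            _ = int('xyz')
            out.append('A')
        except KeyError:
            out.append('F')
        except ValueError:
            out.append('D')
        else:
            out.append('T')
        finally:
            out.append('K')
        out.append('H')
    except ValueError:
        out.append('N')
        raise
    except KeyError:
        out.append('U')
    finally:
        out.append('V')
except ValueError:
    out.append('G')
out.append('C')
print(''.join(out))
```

Execution trace: 'W' (try body) → 'Q' (inner try body) → 'D' (inner except ValueError) → 'K' (inner finally) → 'H' (try body, no exception) → 'V' (finally) → 'C' (after the try/except). Output: WQDKHVC

Answer: WQDKHVC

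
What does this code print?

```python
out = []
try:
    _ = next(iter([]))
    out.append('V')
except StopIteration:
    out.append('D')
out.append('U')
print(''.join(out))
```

Execution trace: 'D' (except StopIteration) → 'U' (after the try/except). Output: DU

Answer: DU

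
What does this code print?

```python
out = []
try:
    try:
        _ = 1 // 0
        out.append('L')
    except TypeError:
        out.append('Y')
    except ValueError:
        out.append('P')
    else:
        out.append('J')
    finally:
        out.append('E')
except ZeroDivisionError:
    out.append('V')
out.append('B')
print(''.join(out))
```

Execution trace: 'E' (finally) → 'V' (outer except ZeroDivisionError) → 'B' (after the try/except). Output: EVB

Answer: EVB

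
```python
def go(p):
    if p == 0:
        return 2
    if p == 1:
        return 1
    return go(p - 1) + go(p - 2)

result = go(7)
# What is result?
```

Build up from base cases: go(0)=2, go(1)=1, go(2)=3, go(3)=4, go(4)=7, go(5)=11, go(6)=18, ..., go(7)=29

Answer: 29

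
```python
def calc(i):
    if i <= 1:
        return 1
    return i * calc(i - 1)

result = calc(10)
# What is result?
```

calc(10) = 10 * 9 * 8 * 7 * 6 * 5 * 4 * 3 * 2 * 1 = 3628800

Answer: 3628800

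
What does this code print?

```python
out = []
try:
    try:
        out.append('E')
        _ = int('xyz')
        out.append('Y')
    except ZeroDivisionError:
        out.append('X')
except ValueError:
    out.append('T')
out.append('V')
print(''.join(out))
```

Execution trace: 'E' (try body) → 'T' (outer except ValueError) → 'V' (after the try/except). Output: ETV

Answer: ETV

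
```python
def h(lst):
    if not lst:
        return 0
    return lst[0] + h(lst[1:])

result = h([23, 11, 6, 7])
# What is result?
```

23 + 11 + 6 + 7 + 0 = 47

Answer: 47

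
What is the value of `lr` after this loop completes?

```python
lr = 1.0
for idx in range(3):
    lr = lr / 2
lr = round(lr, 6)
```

Halving LR 3 times: 1 / 2^3
`lr` takes the values: 1.0 → 0.5 → 0.25 → 0.125

Answer: 0.125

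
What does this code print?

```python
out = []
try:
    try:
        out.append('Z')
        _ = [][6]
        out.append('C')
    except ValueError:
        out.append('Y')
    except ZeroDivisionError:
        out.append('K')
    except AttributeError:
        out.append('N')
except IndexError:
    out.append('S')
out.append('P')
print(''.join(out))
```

Execution trace: 'Z' (try body) → 'S' (outer except IndexError) → 'P' (after the try/except). Output: ZSP

Answer: ZSP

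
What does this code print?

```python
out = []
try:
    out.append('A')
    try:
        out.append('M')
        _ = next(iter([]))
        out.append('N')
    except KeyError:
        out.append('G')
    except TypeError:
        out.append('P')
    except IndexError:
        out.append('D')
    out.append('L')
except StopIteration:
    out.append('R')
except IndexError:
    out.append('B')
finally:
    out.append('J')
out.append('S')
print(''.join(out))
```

Execution trace: 'A' (try body) → 'M' (inner try body) → 'R' (except StopIteration) → 'J' (finally) → 'S' (after the try/except). Output: AMRJS

Answer: AMRJS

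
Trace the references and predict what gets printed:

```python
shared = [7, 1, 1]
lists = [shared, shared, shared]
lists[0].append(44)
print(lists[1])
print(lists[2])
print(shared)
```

Key concept: list of same reference.
Step by step:
`shared = [7, 1, 1]` → shared = [7, 1, 1]
`lists = [shared, shared, shared]` → lists = [[7, 1, 1], [7, 1, 1], [7, 1, 1]]
`lists[0].append(44)` → shared = [7, 1, 1, 44]; lists = [[7, 1, 1, 44], [7, 1, 1, 44], [7, 1, 1, 44]]
`print(lists[1])` → prints [7, 1, 1, 44]
`print(lists[2])` → prints [7, 1, 1, 44]
`print(shared)` → prints [7, 1, 1, 44]

Answer:
[7, 1, 1, 44]
[7, 1, 1, 44]
[7, 1, 1, 44]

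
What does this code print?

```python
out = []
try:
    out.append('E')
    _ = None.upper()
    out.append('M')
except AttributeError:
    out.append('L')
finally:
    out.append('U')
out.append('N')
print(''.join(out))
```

Execution trace: 'E' (try body) → 'L' (except AttributeError) → 'U' (finally) → 'N' (after the try/except). Output: ELUN

Answer: ELUN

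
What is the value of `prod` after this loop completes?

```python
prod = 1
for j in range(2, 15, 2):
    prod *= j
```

Product of even numbers 2 to 14
`prod` takes the values: 1 → 2 → 8 → 48 → 384 → 3840 → 46080 → 645120

Answer: 645120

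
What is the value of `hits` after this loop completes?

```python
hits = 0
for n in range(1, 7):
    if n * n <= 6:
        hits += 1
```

Count numbers where n² ≤ 6
`hits` takes the values: 0 → 1 → 2

Answer: 2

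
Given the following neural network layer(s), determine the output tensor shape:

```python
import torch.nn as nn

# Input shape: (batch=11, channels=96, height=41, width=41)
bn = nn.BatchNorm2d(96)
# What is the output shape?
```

Input: (11, 96, 41, 41) -> Output: (11, 96, 41, 41)

Answer: (11, 96, 41, 41)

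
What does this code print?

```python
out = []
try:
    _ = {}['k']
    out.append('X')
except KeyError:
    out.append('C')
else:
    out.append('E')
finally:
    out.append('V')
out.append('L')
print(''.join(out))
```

Execution trace: 'C' (except KeyError) → 'V' (finally) → 'L' (after the try/except). Output: CVL

Answer: CVL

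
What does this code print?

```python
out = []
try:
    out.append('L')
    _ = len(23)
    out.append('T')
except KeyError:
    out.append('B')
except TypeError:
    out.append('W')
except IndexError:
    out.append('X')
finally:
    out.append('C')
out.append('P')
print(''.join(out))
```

Execution trace: 'L' (try body) → 'W' (except TypeError) → 'C' (finally) → 'P' (after the try/except). Output: LWCP

Answer: LWCP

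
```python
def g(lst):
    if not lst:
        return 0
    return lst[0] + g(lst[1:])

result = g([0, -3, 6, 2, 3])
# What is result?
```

0 + (-3) + 6 + 2 + 3 + 0 = 8

Answer: 8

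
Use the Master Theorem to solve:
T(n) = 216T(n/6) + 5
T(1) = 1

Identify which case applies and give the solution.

a=216, b=6, f(n)=5. log_6(216) = 3. Since c=0 < 3, Case 1 applies: T(n) = Θ(n^log_b(a)) = O(n^3).

Answer: O(n^3) - Case 1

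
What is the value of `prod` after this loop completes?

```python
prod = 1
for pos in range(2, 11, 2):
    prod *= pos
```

Product of even numbers 2 to 10
`prod` takes the values: 1 → 2 → 8 → 48 → 384 → 3840

Answer: 3840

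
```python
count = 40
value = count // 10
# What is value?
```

Trace:
`count = 40` → count = 40
`value = count // 10` → value = 4
So value = 4

Answer: 4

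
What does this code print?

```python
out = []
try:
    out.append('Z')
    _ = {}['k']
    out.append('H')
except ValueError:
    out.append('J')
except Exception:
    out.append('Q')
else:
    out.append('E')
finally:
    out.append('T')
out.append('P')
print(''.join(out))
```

Execution trace: 'Z' (try body) → 'Q' (except Exception) → 'T' (finally) → 'P' (after the try/except). Output: ZQTP

Answer: ZQTP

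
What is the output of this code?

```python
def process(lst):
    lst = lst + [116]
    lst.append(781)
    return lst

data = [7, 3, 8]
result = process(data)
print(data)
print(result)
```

Key concept: rebinding parameter vs mutation.
Step by step:
`data = [7, 3, 8]` → data = [7, 3, 8]
`result = process(data)` → result = [7, 3, 8, 116, 781]
`print(data)` → prints [7, 3, 8]
`print(result)` → prints [7, 3, 8, 116, 781]

Answer:
[7, 3, 8]
[7, 3, 8, 116, 781]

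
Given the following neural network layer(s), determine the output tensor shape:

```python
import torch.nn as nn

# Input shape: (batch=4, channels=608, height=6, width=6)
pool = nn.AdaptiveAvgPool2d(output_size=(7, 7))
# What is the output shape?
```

Input: (4, 608, 6, 6) -> Output: (4, 608, 7, 7)

Answer: (4, 608, 7, 7)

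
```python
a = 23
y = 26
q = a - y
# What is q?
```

Trace:
`a = 23` → a = 23
`y = 26` → y = 26
`q = a - y` → q = -3
So q = -3

Answer: -3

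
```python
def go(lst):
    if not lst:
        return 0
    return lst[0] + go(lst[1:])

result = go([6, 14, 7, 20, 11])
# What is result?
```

6 + 14 + 7 + 20 + 11 + 0 = 58

Answer: 58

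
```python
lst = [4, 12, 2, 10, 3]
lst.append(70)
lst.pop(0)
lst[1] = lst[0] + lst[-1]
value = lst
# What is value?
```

Trace:
`lst = [4, 12, 2, 10, 3]` → lst = [4, 12, 2, 10, 3]
`lst.append(70)` → lst = [4, 12, 2, 10, 3, 70]
`lst.pop(0)` → lst = [12, 2, 10, 3, 70]
`lst[1] = lst[0] + lst[-1]` → lst = [12, 82, 10, 3, 70]
`value = lst` → value = [12, 82, 10, 3, 70]
So value = [12, 82, 10, 3, 70]

Answer: [12, 82, 10, 3, 70]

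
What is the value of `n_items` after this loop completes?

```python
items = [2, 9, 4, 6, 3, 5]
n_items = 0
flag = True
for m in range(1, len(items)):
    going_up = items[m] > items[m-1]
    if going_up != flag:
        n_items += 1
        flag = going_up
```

Count direction changes in [2, 9, 4, 6, 3, 5]
`n_items` takes the values: 0 → 1 → 2 → 3 → 4

Answer: 4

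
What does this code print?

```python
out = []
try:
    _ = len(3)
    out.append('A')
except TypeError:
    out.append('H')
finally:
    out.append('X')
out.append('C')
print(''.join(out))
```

Execution trace: 'H' (except TypeError) → 'X' (finally) → 'C' (after the try/except). Output: HXC

Answer: HXC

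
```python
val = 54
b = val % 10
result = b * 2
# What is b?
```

Trace:
`val = 54` → val = 54
`b = val % 10` → b = 4
`result = b * 2` → result = 8
So b = 4

Answer: 4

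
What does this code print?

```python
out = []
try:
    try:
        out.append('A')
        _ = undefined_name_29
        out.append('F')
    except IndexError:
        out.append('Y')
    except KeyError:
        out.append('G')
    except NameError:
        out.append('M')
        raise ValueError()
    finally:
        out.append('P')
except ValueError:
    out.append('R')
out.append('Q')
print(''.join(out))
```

Execution trace: 'A' (inner try body) → 'M' (inner except NameError) → 'P' (inner finally) → 'R' (outer except ValueError) → 'Q' (after the try/except). Output: AMPRQ

Answer: AMPRQ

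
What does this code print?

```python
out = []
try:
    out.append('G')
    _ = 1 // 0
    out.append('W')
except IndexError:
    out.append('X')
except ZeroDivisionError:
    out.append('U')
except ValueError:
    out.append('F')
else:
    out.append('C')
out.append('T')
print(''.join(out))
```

Execution trace: 'G' (try body) → 'U' (except ZeroDivisionError) → 'T' (after the try/except). Output: GUT

Answer: GUT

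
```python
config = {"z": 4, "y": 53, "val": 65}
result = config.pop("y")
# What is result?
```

Trace:
`config = {"z": 4, "y": 53, "val": 65}` → config = {'z': 4, 'y': 53, 'val': 65}
`result = config.pop("y")` → config = {'z': 4, 'val': 65}; result = 53
So result = 53

Answer: 53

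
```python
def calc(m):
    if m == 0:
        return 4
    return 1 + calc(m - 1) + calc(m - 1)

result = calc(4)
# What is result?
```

calc(m) = 1 + 2·calc(m-1), calc(0)=4. Closed form: (4+1)·2^4 - 1 = 79.

Answer: 79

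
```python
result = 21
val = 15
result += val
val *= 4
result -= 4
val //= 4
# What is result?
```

Trace:
`result = 21` → result = 21
`val = 15` → val = 15
`result += val` → result = 36
`val *= 4` → val = 60
`result -= 4` → result = 32
`val //= 4` → val = 15
So result = 32

Answer: 32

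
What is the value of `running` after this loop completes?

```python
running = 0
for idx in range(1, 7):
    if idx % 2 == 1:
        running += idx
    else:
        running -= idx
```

Add odd, subtract even
`running` takes the values: 0 → 1 → -1 → 2 → -2 → 3 → -3

Answer: -3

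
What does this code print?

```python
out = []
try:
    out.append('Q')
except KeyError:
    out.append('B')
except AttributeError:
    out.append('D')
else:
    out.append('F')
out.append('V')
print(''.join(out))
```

Execution trace: 'Q' (try body, no exception) → 'F' (else) → 'V' (after the try/except). Output: QFV

Answer: QFV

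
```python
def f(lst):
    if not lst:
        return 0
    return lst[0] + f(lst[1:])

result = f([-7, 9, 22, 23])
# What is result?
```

(-7) + 9 + 22 + 23 + 0 = 47

Answer: 47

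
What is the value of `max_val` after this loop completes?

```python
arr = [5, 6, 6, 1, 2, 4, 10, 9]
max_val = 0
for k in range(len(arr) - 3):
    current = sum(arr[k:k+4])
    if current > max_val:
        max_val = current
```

Max sum of 4-element window in [5, 6, 6, 1, 2, 4, 10, 9]
`max_val` takes the values: 0 → 18 → 25

Answer: 25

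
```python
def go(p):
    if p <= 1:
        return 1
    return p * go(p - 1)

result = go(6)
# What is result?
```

go(6) = 6 * 5 * 4 * 3 * 2 * 1 = 720

Answer: 720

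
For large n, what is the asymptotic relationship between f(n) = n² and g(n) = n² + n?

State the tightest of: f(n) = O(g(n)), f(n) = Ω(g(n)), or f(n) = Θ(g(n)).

n² vs n² + n: f(n) = Θ(g(n)) — they are asymptotically equivalent (lower-order n term is dominated).

Answer: f(n) = Θ(g(n)) — they are asymptotically equivalent (lower-order n term is dominated).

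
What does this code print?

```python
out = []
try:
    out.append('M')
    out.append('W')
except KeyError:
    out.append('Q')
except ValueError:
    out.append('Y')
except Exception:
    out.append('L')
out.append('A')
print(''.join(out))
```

Execution trace: 'M' (try body) → 'W' (try body, no exception) → 'A' (after the try/except). Output: MWA

Answer: MWA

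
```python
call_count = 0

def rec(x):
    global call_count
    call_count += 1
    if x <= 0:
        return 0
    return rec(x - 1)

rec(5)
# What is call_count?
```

Linear recursion stepping by 1: 6 calls from x=5 down to ≤0.

Answer: 6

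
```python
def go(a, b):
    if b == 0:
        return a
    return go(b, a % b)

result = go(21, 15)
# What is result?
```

go(21, 15) -> go(15, 6) -> go(6, 3) -> go(3, 0) -> 3

Answer: 3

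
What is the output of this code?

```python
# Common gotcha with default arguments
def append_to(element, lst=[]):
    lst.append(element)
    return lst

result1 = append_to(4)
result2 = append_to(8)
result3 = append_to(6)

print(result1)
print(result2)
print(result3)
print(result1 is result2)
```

Key concept: mutable default argument gotcha.
Step by step:
`result1 = append_to(4)` → result1 = [4]
`result2 = append_to(8)` → result1 = [4, 8] (same object as result2); result2 = [4, 8] (same object as result1)
`result3 = append_to(6)` → result1 = [4, 8, 6] (same object as result2, result3); result2 = [4, 8, 6] (same object as result1, result3); result3 = [4, 8, 6] (same object as result1, result2)
`print(result1)` → prints [4, 8, 6]
`print(result2)` → prints [4, 8, 6]
`print(result3)` → prints [4, 8, 6]
`print(result1 is result2)` → prints True

Answer:
[4, 8, 6]
[4, 8, 6]
[4, 8, 6]
True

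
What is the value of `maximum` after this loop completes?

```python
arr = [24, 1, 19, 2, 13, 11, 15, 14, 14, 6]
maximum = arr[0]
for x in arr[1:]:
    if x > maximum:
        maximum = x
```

Maximum of [24, 1, 19, 2, 13, 11, 15, 14, 14, 6]
`maximum` takes the values: 24

Answer: 24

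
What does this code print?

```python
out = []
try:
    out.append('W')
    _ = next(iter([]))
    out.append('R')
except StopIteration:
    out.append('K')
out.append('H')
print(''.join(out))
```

Execution trace: 'W' (try body) → 'K' (except StopIteration) → 'H' (after the try/except). Output: WKH

Answer: WKH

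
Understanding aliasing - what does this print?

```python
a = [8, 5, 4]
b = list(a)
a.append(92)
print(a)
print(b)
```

Key concept: list() constructor creates copy.
Step by step:
`a = [8, 5, 4]` → a = [8, 5, 4]
`b = list(a)` → b = [8, 5, 4]
`a.append(92)` → a = [8, 5, 4, 92]
`print(a)` → prints [8, 5, 4, 92]
`print(b)` → prints [8, 5, 4]

Answer:
[8, 5, 4, 92]
[8, 5, 4]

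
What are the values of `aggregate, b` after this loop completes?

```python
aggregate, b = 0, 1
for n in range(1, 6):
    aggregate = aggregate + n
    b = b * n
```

Sum and factorial of 1 to 5
`aggregate, b` takes the values: (0, 1) → (1, 1) → (3, 1) → (3, 2) → (6, 2) → (6, 6) → (10, 6) → (10, 24) → (15, 24) → (15, 120)

Answer: 15, 120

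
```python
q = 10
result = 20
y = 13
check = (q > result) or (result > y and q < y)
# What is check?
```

Trace:
`q = 10` → q = 10
`result = 20` → result = 20
`y = 13` → y = 13
`check = (q > result) or (result > y and q < y)` → check = True
So check = True

Answer: True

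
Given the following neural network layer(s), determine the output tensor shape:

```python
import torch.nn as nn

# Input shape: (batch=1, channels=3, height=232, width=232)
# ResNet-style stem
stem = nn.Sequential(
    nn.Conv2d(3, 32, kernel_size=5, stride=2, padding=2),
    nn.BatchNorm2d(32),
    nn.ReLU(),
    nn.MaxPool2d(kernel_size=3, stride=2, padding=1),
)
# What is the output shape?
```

Input: (1, 3, 232, 232) -> after Conv2d 5x5 stride=2: (1, 32, 116, 116) -> Output: (1, 32, 58, 58)

Answer: (1, 32, 58, 58)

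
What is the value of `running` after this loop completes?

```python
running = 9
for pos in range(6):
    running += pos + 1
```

Start at 9, add 1 to 6 = 30
`running` takes the values: 9 → 10 → 12 → 15 → 19 → 24 → 30

Answer: 30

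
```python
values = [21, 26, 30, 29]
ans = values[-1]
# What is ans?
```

Trace:
`values = [21, 26, 30, 29]` → values = [21, 26, 30, 29]
`ans = values[-1]` → ans = 29
So ans = 29

Answer: 29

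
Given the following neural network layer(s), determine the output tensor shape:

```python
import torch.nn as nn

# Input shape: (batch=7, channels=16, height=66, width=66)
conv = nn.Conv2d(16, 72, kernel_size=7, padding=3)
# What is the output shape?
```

Input: (7, 16, 66, 66) -> Output: (7, 72, 66, 66)

Answer: (7, 72, 66, 66)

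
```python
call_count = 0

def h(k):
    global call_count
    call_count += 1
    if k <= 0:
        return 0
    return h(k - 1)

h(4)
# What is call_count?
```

Linear recursion stepping by 1: 5 calls from k=4 down to ≤0.

Answer: 5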